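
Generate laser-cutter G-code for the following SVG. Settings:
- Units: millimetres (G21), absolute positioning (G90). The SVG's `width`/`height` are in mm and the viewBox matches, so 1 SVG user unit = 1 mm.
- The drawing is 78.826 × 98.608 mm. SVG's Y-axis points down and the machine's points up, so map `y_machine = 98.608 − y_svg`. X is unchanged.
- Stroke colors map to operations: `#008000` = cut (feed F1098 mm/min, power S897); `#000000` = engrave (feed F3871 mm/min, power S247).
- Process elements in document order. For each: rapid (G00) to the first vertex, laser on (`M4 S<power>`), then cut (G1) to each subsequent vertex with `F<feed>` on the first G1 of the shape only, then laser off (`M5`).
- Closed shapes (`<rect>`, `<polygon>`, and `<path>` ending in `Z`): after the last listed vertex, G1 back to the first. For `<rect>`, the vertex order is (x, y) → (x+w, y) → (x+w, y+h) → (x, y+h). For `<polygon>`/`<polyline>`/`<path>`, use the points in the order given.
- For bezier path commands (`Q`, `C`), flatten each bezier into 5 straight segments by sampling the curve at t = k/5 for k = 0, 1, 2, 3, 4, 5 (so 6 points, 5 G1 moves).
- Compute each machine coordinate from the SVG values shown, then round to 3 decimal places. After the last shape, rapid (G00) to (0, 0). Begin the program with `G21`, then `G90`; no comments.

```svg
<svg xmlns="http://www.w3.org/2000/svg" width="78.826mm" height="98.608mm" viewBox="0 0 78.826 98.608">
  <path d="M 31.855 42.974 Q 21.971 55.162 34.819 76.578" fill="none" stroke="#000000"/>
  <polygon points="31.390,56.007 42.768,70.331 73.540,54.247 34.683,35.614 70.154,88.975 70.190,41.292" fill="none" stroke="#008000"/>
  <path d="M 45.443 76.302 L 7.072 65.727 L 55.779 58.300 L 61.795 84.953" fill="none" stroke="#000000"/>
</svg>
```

G21
G90
G00 X31.855 Y55.634
M4 S247
G1 X28.811 Y50.390 F3871
G1 X27.585 Y44.407
G1 X28.178 Y37.686
G1 X30.589 Y30.227
G1 X34.819 Y22.030
M5
G00 X31.390 Y42.601
M4 S897
G1 X42.768 Y28.277 F1098
G1 X73.540 Y44.361
G1 X34.683 Y62.994
G1 X70.154 Y9.633
G1 X70.190 Y57.316
G1 X31.390 Y42.601
M5
G00 X45.443 Y22.306
M4 S247
G1 X7.072 Y32.881 F3871
G1 X55.779 Y40.308
G1 X61.795 Y13.655
M5
G00 X0.000 Y0.000

Since the viewBox matches the mm dimensions, user units are millimetres directly. The only transform is the Y-flip y_m = 98.608 − y_svg.

Shape 1 is a quadratic bezier drawn with `<path>`. Its stroke #000000 means engrave at S247, F3871. After flipping Y the toolpath is (31.855,55.634) → (28.811,50.390) → (27.585,44.407) → (28.178,37.686) → (30.589,30.227) → (34.819,22.030).

Shape 2 is a closed polygon drawn with `<polygon>`. Its stroke #008000 means cut at S897, F1098. After flipping Y the toolpath is (31.390,42.601) → (42.768,28.277) → (73.540,44.361) → (34.683,62.994) → (70.154,9.633) → (70.190,57.316) → (31.390,42.601), returning to the start.

Shape 3 is a open polyline drawn with `<path>`. Its stroke #000000 means engrave at S247, F3871. After flipping Y the toolpath is (45.443,22.306) → (7.072,32.881) → (55.779,40.308) → (61.795,13.655).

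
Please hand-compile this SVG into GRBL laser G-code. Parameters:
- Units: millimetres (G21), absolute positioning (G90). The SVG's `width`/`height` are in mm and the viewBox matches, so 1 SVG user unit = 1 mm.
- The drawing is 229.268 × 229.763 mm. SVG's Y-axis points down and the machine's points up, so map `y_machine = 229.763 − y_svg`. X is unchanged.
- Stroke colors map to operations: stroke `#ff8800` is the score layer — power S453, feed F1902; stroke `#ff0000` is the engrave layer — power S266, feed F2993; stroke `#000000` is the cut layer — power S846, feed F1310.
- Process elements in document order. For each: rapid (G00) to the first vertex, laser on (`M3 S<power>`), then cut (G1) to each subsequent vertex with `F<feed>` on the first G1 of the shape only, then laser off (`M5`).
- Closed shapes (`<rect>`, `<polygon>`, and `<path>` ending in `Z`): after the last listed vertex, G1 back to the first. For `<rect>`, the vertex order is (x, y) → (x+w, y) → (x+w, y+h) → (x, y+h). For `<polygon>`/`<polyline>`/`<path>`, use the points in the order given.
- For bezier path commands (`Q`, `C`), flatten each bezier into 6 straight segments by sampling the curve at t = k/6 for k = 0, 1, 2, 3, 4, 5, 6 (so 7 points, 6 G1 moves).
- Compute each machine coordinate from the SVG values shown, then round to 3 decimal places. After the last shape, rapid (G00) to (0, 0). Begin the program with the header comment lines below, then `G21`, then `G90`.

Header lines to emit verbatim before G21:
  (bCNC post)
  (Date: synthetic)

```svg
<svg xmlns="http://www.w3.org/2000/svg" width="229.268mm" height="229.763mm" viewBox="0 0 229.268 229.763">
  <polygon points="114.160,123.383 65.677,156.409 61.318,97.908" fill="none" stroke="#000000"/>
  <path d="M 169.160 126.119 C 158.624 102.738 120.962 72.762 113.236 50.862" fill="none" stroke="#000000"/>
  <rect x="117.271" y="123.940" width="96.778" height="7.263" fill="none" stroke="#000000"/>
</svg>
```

1 u = 1 mm; y_m = 229.763 − y.

[1] `<polygon>` regular polygon, #000000→cut S846 F1310: (114.160,106.380) → (65.677,73.354) → (61.318,131.855) → (114.160,106.380) (closed)

[2] `<path>` cubic bezier, #000000→cut S846 F1310: (169.160,103.644) → (161.896,115.816) → (151.695,128.680) → (140.144,141.828) → (128.827,154.852) → (119.329,167.346) → (113.236,178.901)

[3] `<rect>` rectangle, #000000→cut S846 F1310: (117.271,105.823) → (214.049,105.823) → (214.049,98.560) → (117.271,98.560) → (117.271,105.823) (closed)

(bCNC post)
(Date: synthetic)
G21
G90
G00 X114.160 Y106.380
M3 S846
G1 X65.677 Y73.354 F1310
G1 X61.318 Y131.855
G1 X114.160 Y106.380
M5
G00 X169.160 Y103.644
M3 S846
G1 X161.896 Y115.816 F1310
G1 X151.695 Y128.680
G1 X140.144 Y141.828
G1 X128.827 Y154.852
G1 X119.329 Y167.346
G1 X113.236 Y178.901
M5
G00 X117.271 Y105.823
M3 S846
G1 X214.049 Y105.823 F1310
G1 X214.049 Y98.560
G1 X117.271 Y98.560
G1 X117.271 Y105.823
M5
G00 X0.000 Y0.000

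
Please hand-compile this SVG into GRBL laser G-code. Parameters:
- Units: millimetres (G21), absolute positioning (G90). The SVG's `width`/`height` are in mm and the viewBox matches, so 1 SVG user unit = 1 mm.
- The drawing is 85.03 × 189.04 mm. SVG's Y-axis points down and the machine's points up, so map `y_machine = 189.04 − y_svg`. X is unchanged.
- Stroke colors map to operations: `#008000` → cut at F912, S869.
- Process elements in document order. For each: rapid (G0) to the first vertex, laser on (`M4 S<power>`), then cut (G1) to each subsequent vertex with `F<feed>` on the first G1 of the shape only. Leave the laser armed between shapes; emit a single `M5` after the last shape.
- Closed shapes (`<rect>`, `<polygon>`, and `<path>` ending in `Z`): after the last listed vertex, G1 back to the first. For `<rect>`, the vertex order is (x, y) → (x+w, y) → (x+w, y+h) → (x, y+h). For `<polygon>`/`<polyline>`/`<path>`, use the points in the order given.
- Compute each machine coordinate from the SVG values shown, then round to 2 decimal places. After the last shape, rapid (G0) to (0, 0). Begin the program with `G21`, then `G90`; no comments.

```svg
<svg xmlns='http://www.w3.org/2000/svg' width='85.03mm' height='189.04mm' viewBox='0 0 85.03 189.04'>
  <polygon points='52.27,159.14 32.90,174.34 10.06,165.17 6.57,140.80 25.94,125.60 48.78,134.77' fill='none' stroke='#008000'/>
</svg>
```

Since the viewBox matches the mm dimensions, user units are millimetres directly. The only transform is the Y-flip y_m = 189.04 − y_svg.

Shape 1 is a regular polygon drawn with `<polygon>`. Its stroke #008000 means cut at S869, F912. After flipping Y the toolpath is (52.27,29.90) → (32.90,14.70) → (10.06,23.87) → (6.57,48.24) → (25.94,63.44) → (48.78,54.27) → (52.27,29.90), returning to the start.

G21
G90
G0 X52.27 Y29.90
M4 S869
G1 X32.90 Y14.70 F912
G1 X10.06 Y23.87
G1 X6.57 Y48.24
G1 X25.94 Y63.44
G1 X48.78 Y54.27
G1 X52.27 Y29.90
M5
G0 X0.00 Y0.00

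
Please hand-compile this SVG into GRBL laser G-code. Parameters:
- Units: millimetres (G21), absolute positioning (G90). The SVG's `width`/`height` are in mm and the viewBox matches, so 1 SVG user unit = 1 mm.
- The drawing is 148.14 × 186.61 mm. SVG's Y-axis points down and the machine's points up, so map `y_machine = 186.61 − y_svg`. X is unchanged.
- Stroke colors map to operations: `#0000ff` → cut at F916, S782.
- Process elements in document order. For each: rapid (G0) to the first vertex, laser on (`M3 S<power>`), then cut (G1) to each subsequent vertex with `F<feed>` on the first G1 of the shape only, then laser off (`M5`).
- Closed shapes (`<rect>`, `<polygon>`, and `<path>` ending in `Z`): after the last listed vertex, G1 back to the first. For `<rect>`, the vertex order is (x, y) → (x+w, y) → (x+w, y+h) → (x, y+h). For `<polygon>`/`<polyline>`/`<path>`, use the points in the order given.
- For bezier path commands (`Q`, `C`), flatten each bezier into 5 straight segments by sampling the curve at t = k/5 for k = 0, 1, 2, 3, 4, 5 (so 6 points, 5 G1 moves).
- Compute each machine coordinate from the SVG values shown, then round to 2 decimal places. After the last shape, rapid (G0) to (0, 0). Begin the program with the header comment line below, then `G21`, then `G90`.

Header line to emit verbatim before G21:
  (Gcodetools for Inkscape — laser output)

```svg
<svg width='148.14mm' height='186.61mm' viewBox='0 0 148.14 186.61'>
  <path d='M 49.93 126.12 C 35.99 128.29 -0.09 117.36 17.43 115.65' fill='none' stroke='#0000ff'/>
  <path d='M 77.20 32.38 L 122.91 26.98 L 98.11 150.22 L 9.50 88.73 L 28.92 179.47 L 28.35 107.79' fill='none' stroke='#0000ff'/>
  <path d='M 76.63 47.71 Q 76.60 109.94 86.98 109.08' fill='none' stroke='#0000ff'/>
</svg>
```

(Gcodetools for Inkscape — laser output)
G21
G90
G0 X49.93 Y60.49
M3 S782
G1 X39.52 Y60.58 F916
G1 X27.42 Y62.75
G1 X17.29 Y65.91
G1 X12.74 Y69.01
G1 X17.43 Y70.96
M5
G0 X77.20 Y154.23
M3 S782
G1 X122.91 Y159.63 F916
G1 X98.11 Y36.39
G1 X9.50 Y97.88
G1 X28.92 Y7.14
G1 X28.35 Y78.82
M5
G0 X76.63 Y138.90
M3 S782
G1 X77.03 Y116.53 F916
G1 X78.27 Y99.21
G1 X80.34 Y86.94
G1 X83.24 Y79.71
G1 X86.98 Y77.53
M5
G0 X0.00 Y0.00

Since the viewBox matches the mm dimensions, user units are millimetres directly. The only transform is the Y-flip y_m = 186.61 − y_svg.

Shape 1 is a cubic bezier drawn with `<path>`. Its stroke #0000ff means cut at S782, F916. After flipping Y the toolpath is (49.93,60.49) → (39.52,60.58) → (27.42,62.75) → (17.29,65.91) → (12.74,69.01) → (17.43,70.96).

Shape 2 is a open polyline drawn with `<path>`. Its stroke #0000ff means cut at S782, F916. After flipping Y the toolpath is (77.20,154.23) → (122.91,159.63) → (98.11,36.39) → (9.50,97.88) → (28.92,7.14) → (28.35,78.82).

Shape 3 is a quadratic bezier drawn with `<path>`. Its stroke #0000ff means cut at S782, F916. After flipping Y the toolpath is (76.63,138.90) → (77.03,116.53) → (78.27,99.21) → (80.34,86.94) → (83.24,79.71) → (86.98,77.53).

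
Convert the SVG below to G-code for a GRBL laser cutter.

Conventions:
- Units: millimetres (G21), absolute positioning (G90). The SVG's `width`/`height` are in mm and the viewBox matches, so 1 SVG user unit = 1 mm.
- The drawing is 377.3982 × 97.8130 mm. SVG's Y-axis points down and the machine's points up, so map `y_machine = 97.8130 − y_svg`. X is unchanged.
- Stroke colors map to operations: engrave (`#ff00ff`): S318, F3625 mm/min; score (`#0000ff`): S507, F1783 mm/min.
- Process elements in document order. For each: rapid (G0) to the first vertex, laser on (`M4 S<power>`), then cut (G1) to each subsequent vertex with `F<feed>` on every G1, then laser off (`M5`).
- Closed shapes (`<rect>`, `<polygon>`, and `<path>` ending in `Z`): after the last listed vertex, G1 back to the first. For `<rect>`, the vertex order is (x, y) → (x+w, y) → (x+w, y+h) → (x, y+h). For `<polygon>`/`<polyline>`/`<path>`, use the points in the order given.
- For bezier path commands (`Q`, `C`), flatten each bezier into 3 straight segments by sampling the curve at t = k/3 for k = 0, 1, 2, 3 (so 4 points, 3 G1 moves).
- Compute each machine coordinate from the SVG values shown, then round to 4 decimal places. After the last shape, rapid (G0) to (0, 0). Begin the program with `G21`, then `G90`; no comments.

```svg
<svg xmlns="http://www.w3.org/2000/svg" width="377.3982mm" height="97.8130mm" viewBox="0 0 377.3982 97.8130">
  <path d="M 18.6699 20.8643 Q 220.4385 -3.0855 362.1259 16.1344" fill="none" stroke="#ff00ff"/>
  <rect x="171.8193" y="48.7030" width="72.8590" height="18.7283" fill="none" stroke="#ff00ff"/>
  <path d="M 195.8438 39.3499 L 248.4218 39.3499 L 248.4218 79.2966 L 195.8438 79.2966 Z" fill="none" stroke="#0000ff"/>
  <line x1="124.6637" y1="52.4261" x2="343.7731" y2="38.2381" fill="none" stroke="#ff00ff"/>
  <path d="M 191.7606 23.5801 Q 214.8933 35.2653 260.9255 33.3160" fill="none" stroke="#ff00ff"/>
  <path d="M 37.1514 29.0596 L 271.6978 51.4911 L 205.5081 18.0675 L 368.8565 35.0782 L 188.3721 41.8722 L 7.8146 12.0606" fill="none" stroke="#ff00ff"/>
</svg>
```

G21
G90
G0 X18.6699 Y76.9487
M4 S318
G1 X146.5066 Y88.1186 F3625
G1 X260.9919 Y89.6952 F3625
G1 X362.1259 Y81.6786 F3625
M5
G0 X171.8193 Y49.1100
M4 S318
G1 X244.6783 Y49.1100 F3625
G1 X244.6783 Y30.3817 F3625
G1 X171.8193 Y30.3817 F3625
G1 X171.8193 Y49.1100 F3625
M5
G0 X195.8438 Y58.4631
M4 S507
G1 X248.4218 Y58.4631 F1783
G1 X248.4218 Y18.5164 F1783
G1 X195.8438 Y18.5164 F1783
G1 X195.8438 Y58.4631 F1783
M5
G0 X124.6637 Y45.3869
M4 S318
G1 X343.7731 Y59.5749 F3625
M5
G0 X191.7606 Y74.2329
M4 S318
G1 X209.7268 Y67.9577 F3625
G1 X232.7818 Y64.7124 F3625
G1 X260.9255 Y64.4970 F3625
M5
G0 X37.1514 Y68.7534
M4 S318
G1 X271.6978 Y46.3219 F3625
G1 X205.5081 Y79.7455 F3625
G1 X368.8565 Y62.7348 F3625
G1 X188.3721 Y55.9408 F3625
G1 X7.8146 Y85.7524 F3625
M5
G0 X0.0000 Y0.0000

viewBox `0 0 377.3982 97.8130` with mm width/height → 1 unit = 1 mm. Flip: y_m = 97.8130 − y_svg.

**Shape 1** — `<path>` quadratic bezier, stroke `#ff00ff` → engrave (S318, F3625). Control points (SVG): P0=(18.6699,20.8643), P1=(220.4385,-3.0855), P2=(362.1259,16.1344); sampled at t=k/3. Machine vertices: (18.6699,76.9487) → (146.5066,88.1186) → (260.9919,89.6952) → (362.1259,81.6786). Open path.

**Shape 2** — `<rect>` rectangle, stroke `#ff00ff` → engrave (S318, F3625). Machine vertices: (171.8193,49.1100) → (244.6783,49.1100) → (244.6783,30.3817) → (171.8193,30.3817) → (171.8193,49.1100). Closed: final G1 returns to the first vertex.

**Shape 3** — `<path>` rectangle, stroke `#0000ff` → score (S507, F1783). Machine vertices: (195.8438,58.4631) → (248.4218,58.4631) → (248.4218,18.5164) → (195.8438,18.5164) → (195.8438,58.4631). Closed: final G1 returns to the first vertex.

**Shape 4** — `<line>` line segment, stroke `#ff00ff` → engrave (S318, F3625). Machine vertices: (124.6637,45.3869) → (343.7731,59.5749). Open path.

**Shape 5** — `<path>` quadratic bezier, stroke `#ff00ff` → engrave (S318, F3625). Control points (SVG): P0=(191.7606,23.5801), P1=(214.8933,35.2653), P2=(260.9255,33.3160); sampled at t=k/3. Machine vertices: (191.7606,74.2329) → (209.7268,67.9577) → (232.7818,64.7124) → (260.9255,64.4970). Open path.

**Shape 6** — `<path>` open polyline, stroke `#ff00ff` → engrave (S318, F3625). Machine vertices: (37.1514,68.7534) → (271.6978,46.3219) → (205.5081,79.7455) → (368.8565,62.7348) → (188.3721,55.9408) → (7.8146,85.7524). Open path.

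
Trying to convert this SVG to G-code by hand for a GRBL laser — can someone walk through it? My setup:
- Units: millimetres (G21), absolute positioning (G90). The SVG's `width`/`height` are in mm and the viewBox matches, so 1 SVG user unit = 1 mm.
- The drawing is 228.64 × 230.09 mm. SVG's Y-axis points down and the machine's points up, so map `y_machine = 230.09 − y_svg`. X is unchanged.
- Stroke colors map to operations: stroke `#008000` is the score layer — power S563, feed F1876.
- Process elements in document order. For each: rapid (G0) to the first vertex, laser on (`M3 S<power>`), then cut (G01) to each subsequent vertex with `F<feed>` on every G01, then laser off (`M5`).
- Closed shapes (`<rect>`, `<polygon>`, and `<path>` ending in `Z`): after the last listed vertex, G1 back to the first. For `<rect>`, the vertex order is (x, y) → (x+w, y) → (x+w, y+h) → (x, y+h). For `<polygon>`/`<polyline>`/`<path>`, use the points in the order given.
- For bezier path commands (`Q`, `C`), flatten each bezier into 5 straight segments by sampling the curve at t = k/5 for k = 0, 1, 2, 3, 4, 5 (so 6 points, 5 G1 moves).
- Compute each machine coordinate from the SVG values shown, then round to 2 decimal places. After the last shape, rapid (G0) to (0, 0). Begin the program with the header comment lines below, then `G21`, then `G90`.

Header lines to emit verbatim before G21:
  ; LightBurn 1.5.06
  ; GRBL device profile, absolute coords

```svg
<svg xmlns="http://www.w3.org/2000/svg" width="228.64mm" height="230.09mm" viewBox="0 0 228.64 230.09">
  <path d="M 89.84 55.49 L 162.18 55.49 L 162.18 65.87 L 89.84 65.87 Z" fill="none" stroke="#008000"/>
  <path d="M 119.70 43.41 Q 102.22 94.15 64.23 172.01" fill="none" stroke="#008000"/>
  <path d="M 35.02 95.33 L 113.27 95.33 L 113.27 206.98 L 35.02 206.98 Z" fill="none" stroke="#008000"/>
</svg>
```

; LightBurn 1.5.06
; GRBL device profile, absolute coords
G21
G90
G0 X89.84 Y174.60
M3 S563
G01 X162.18 Y174.60 F1876
G01 X162.18 Y164.22 F1876
G01 X89.84 Y164.22 F1876
G01 X89.84 Y174.60 F1876
M5
G0 X119.70 Y186.68
M3 S563
G01 X111.89 Y165.30 F1876
G01 X102.43 Y141.75 F1876
G01 X91.34 Y116.03 F1876
G01 X78.61 Y88.14 F1876
G01 X64.23 Y58.08 F1876
M5
G0 X35.02 Y134.76
M3 S563
G01 X113.27 Y134.76 F1876
G01 X113.27 Y23.11 F1876
G01 X35.02 Y23.11 F1876
G01 X35.02 Y134.76 F1876
M5
G0 X0.00 Y0.00

1 u = 1 mm; y_m = 230.09 − y.

[1] `<path>` rectangle, #008000→score S563 F1876: (89.84,174.60) → (162.18,174.60) → (162.18,164.22) → (89.84,164.22) → (89.84,174.60) (closed)

[2] `<path>` quadratic bezier, #008000→score S563 F1876: (119.70,186.68) → (111.89,165.30) → (102.43,141.75) → (91.34,116.03) → (78.61,88.14) → (64.23,58.08)

[3] `<path>` rectangle, #008000→score S563 F1876: (35.02,134.76) → (113.27,134.76) → (113.27,23.11) → (35.02,23.11) → (35.02,134.76) (closed)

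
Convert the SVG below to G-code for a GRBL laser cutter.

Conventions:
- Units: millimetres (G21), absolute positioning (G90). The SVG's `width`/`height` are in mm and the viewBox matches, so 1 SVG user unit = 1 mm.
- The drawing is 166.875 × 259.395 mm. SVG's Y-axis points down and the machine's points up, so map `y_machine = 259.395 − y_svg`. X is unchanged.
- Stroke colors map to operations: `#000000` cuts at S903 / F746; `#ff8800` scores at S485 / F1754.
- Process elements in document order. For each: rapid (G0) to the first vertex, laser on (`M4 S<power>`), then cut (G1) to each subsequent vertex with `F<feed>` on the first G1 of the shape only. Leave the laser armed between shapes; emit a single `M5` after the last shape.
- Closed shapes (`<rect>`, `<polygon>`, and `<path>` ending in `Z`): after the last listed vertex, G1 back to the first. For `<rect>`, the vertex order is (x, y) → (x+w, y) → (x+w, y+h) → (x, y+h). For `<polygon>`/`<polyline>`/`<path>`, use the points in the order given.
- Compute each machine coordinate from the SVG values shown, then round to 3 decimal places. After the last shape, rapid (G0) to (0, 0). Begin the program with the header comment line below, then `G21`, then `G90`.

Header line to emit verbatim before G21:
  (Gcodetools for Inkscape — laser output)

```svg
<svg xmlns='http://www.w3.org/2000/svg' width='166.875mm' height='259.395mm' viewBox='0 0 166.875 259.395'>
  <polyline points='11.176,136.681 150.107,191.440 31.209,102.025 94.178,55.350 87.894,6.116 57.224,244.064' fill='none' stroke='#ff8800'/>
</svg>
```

viewBox `0 0 166.875 259.395` with mm width/height → 1 unit = 1 mm. Flip: y_m = 259.395 − y_svg.

**Shape 1** — `<polyline>` open polyline, stroke `#ff8800` → score (S485, F1754). Machine vertices: (11.176,122.714) → (150.107,67.955) → (31.209,157.370) → (94.178,204.045) → (87.894,253.279) → (57.224,15.331). Open path.

(Gcodetools for Inkscape — laser output)
G21
G90
G0 X11.176 Y122.714
M4 S485
G1 X150.107 Y67.955 F1754
G1 X31.209 Y157.370
G1 X94.178 Y204.045
G1 X87.894 Y253.279
G1 X57.224 Y15.331
M5
G0 X0.000 Y0.000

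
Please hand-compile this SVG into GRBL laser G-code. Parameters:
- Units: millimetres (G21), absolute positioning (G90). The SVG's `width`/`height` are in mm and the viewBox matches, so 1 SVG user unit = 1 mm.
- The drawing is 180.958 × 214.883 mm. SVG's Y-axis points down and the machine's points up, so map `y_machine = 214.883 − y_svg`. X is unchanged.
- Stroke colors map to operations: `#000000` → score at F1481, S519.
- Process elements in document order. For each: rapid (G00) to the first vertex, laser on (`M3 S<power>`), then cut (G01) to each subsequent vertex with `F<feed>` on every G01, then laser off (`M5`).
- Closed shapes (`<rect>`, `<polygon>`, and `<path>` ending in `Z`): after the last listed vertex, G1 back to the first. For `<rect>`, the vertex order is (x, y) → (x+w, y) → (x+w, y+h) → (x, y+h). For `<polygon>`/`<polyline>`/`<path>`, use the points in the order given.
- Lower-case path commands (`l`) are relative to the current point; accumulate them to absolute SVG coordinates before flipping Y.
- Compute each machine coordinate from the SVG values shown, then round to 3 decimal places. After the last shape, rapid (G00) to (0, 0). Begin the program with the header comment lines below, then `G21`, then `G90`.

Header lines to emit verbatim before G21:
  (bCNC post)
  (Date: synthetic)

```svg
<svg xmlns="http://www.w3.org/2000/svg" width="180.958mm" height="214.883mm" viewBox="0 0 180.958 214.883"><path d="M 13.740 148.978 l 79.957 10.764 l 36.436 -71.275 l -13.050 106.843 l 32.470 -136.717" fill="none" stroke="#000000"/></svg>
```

(bCNC post)
(Date: synthetic)
G21
G90
G00 X13.740 Y65.905
M3 S519
G01 X93.697 Y55.141 F1481
G01 X130.133 Y126.416 F1481
G01 X117.083 Y19.573 F1481
G01 X149.553 Y156.290 F1481
M5
G00 X0.000 Y0.000

Since the viewBox matches the mm dimensions, user units are millimetres directly. The only transform is the Y-flip y_m = 214.883 − y_svg.

Shape 1 is a open polyline drawn with `<path>`. Its stroke #000000 means score at S519, F1481. After flipping Y the toolpath is (13.740,65.905) → (93.697,55.141) → (130.133,126.416) → (117.083,19.573) → (149.553,156.290).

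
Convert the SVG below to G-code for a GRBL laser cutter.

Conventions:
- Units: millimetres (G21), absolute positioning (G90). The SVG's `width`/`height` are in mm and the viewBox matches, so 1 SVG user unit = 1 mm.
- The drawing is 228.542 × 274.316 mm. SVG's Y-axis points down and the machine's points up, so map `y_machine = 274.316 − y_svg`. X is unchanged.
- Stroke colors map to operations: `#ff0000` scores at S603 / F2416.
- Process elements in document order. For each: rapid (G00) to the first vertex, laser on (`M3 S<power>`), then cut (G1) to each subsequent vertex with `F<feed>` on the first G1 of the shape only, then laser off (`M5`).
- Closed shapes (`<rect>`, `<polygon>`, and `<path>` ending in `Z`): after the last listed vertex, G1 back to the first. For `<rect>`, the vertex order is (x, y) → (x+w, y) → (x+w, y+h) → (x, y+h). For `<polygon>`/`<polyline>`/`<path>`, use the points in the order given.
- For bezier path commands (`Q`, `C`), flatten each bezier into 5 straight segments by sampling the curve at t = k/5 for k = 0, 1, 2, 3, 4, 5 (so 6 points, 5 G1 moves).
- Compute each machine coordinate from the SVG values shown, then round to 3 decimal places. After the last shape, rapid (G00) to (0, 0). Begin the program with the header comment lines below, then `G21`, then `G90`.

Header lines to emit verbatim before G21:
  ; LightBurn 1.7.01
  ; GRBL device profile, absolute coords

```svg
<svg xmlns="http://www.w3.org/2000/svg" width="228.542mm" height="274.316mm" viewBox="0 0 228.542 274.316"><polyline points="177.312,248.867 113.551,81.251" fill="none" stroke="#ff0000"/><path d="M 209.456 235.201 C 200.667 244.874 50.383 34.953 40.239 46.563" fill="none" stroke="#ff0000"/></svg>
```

1 u = 1 mm; y_m = 274.316 − y.

[1] `<polyline>` line segment, #ff0000→score S603 F2416: (177.312,25.449) → (113.551,193.065)

[2] `<path>` cubic bezier, #ff0000→score S603 F2416: (209.456,39.115) → (189.456,56.133) → (149.016,104.681) → (101.654,163.582) → (60.889,211.664) → (40.239,227.753)

; LightBurn 1.7.01
; GRBL device profile, absolute coords
G21
G90
G00 X177.312 Y25.449
M3 S603
G1 X113.551 Y193.065 F2416
M5
G00 X209.456 Y39.115
M3 S603
G1 X189.456 Y56.133 F2416
G1 X149.016 Y104.681
G1 X101.654 Y163.582
G1 X60.889 Y211.664
G1 X40.239 Y227.753
M5
G00 X0.000 Y0.000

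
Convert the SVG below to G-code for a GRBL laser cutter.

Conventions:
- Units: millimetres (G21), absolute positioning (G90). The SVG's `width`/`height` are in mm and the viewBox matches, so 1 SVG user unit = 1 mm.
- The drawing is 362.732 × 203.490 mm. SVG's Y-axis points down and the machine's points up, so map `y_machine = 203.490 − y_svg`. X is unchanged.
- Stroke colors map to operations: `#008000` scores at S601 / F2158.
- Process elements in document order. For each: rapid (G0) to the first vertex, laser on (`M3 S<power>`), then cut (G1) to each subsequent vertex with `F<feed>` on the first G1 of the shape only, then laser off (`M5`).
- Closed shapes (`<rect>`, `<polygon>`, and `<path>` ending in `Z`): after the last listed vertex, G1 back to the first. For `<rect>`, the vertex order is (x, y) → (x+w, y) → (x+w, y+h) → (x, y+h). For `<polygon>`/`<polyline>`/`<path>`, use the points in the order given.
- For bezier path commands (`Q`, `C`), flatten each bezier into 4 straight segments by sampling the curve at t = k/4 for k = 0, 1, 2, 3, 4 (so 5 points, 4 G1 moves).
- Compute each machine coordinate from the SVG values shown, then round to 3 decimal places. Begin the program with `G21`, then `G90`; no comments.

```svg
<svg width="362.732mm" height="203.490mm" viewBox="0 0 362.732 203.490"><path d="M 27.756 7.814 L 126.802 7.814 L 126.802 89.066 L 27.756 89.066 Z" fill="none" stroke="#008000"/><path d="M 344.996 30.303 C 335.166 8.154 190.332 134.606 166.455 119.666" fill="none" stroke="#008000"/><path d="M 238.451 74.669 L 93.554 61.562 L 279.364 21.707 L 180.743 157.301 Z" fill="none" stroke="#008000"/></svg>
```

viewBox `0 0 362.732 203.490` with mm width/height → 1 unit = 1 mm. Flip: y_m = 203.490 − y_svg.

**Shape 1** — `<path>` rectangle, stroke `#008000` → score (S601, F2158). Machine vertices: (27.756,195.676) → (126.802,195.676) → (126.802,114.424) → (27.756,114.424) → (27.756,195.676). Closed: final G1 returns to the first vertex.

**Shape 2** — `<path>` cubic bezier, stroke `#008000` → score (S601, F2158). Control points (SVG): P0=(344.996,30.303), P1=(335.166,8.154), P2=(190.332,134.606), P3=(166.455,119.666); sampled at t=k/4. Machine vertices: (344.996,173.187) → (316.310,166.467) → (260.993,131.209) → (203.043,94.599) → (166.455,83.824). Open path.

**Shape 3** — `<path>` closed polygon, stroke `#008000` → score (S601, F2158). Machine vertices: (238.451,128.821) → (93.554,141.928) → (279.364,181.783) → (180.743,46.189) → (238.451,128.821). Closed: final G1 returns to the first vertex.

G21
G90
G0 X27.756 Y195.676
M3 S601
G1 X126.802 Y195.676 F2158
G1 X126.802 Y114.424
G1 X27.756 Y114.424
G1 X27.756 Y195.676
M5
G0 X344.996 Y173.187
M3 S601
G1 X316.310 Y166.467 F2158
G1 X260.993 Y131.209
G1 X203.043 Y94.599
G1 X166.455 Y83.824
M5
G0 X238.451 Y128.821
M3 S601
G1 X93.554 Y141.928 F2158
G1 X279.364 Y181.783
G1 X180.743 Y46.189
G1 X238.451 Y128.821
M5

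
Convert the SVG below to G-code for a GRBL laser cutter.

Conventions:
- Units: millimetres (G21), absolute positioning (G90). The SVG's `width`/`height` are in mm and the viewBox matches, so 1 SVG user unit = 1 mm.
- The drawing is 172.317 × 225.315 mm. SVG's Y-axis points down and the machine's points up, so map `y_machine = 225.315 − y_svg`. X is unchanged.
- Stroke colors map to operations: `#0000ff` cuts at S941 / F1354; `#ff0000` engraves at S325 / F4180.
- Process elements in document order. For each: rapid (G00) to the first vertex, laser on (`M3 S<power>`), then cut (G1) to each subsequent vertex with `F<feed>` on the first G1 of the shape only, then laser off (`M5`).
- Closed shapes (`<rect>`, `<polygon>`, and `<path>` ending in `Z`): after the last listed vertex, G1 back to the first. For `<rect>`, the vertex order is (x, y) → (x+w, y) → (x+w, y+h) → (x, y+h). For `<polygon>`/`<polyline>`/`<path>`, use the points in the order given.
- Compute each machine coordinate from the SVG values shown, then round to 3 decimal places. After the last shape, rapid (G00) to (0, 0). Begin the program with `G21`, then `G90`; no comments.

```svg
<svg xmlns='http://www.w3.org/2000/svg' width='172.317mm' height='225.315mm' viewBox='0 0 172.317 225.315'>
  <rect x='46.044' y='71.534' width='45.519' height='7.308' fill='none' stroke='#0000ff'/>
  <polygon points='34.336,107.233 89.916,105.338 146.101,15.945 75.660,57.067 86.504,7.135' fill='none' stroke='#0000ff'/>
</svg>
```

viewBox `0 0 172.317 225.315` with mm width/height → 1 unit = 1 mm. Flip: y_m = 225.315 − y_svg.

**Shape 1** — `<rect>` rectangle, stroke `#0000ff` → cut (S941, F1354). Machine vertices: (46.044,153.781) → (91.563,153.781) → (91.563,146.473) → (46.044,146.473) → (46.044,153.781). Closed: final G1 returns to the first vertex.

**Shape 2** — `<polygon>` closed polygon, stroke `#0000ff` → cut (S941, F1354). Machine vertices: (34.336,118.082) → (89.916,119.977) → (146.101,209.370) → (75.660,168.248) → (86.504,218.180) → (34.336,118.082). Closed: final G1 returns to the first vertex.

G21
G90
G00 X46.044 Y153.781
M3 S941
G1 X91.563 Y153.781 F1354
G1 X91.563 Y146.473
G1 X46.044 Y146.473
G1 X46.044 Y153.781
M5
G00 X34.336 Y118.082
M3 S941
G1 X89.916 Y119.977 F1354
G1 X146.101 Y209.370
G1 X75.660 Y168.248
G1 X86.504 Y218.180
G1 X34.336 Y118.082
M5
G00 X0.000 Y0.000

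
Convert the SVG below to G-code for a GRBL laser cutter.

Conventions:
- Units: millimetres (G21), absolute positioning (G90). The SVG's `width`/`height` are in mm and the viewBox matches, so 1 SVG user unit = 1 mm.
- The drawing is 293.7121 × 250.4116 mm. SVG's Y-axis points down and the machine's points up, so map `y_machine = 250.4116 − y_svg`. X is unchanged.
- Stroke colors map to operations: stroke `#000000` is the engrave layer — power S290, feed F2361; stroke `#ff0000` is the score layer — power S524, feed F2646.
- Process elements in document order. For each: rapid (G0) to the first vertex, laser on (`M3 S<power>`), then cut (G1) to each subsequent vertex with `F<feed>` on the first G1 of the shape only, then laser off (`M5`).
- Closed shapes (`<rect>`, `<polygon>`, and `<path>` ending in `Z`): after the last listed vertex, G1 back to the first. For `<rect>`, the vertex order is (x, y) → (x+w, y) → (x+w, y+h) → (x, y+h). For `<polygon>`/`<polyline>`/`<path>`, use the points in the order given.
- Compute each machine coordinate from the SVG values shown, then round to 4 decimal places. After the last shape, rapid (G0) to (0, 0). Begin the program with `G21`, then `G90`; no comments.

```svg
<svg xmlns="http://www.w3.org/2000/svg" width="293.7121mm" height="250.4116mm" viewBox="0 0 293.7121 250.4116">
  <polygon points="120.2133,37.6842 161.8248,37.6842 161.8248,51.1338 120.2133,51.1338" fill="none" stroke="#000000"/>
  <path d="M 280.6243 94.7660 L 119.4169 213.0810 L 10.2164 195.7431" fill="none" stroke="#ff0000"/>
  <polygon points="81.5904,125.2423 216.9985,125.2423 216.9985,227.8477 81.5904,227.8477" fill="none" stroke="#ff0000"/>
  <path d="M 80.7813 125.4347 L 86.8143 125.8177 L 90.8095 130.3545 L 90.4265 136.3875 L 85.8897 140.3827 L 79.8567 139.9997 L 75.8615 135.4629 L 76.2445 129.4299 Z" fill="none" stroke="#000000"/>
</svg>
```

G21
G90
G0 X120.2133 Y212.7274
M3 S290
G1 X161.8248 Y212.7274 F2361
G1 X161.8248 Y199.2778
G1 X120.2133 Y199.2778
G1 X120.2133 Y212.7274
M5
G0 X280.6243 Y155.6456
M3 S524
G1 X119.4169 Y37.3306 F2646
G1 X10.2164 Y54.6685
M5
G0 X81.5904 Y125.1693
M3 S524
G1 X216.9985 Y125.1693 F2646
G1 X216.9985 Y22.5639
G1 X81.5904 Y22.5639
G1 X81.5904 Y125.1693
M5
G0 X80.7813 Y124.9769
M3 S290
G1 X86.8143 Y124.5939 F2361
G1 X90.8095 Y120.0571
G1 X90.4265 Y114.0241
G1 X85.8897 Y110.0289
G1 X79.8567 Y110.4119
G1 X75.8615 Y114.9487
G1 X76.2445 Y120.9817
G1 X80.7813 Y124.9769
M5
G0 X0.0000 Y0.0000

Since the viewBox matches the mm dimensions, user units are millimetres directly. The only transform is the Y-flip y_m = 250.4116 − y_svg.

Shape 1 is a rectangle drawn with `<polygon>`. Its stroke #000000 means engrave at S290, F2361. After flipping Y the toolpath is (120.2133,212.7274) → (161.8248,212.7274) → (161.8248,199.2778) → (120.2133,199.2778) → (120.2133,212.7274), returning to the start.

Shape 2 is a open polyline drawn with `<path>`. Its stroke #ff0000 means score at S524, F2646. After flipping Y the toolpath is (280.6243,155.6456) → (119.4169,37.3306) → (10.2164,54.6685).

Shape 3 is a rectangle drawn with `<polygon>`. Its stroke #ff0000 means score at S524, F2646. After flipping Y the toolpath is (81.5904,125.1693) → (216.9985,125.1693) → (216.9985,22.5639) → (81.5904,22.5639) → (81.5904,125.1693), returning to the start.

Shape 4 is a regular polygon drawn with `<path>`. Its stroke #000000 means engrave at S290, F2361. After flipping Y the toolpath is (80.7813,124.9769) → (86.8143,124.5939) → (90.8095,120.0571) → (90.4265,114.0241) → (85.8897,110.0289) → (79.8567,110.4119) → (75.8615,114.9487) → (76.2445,120.9817) → (80.7813,124.9769), returning to the start.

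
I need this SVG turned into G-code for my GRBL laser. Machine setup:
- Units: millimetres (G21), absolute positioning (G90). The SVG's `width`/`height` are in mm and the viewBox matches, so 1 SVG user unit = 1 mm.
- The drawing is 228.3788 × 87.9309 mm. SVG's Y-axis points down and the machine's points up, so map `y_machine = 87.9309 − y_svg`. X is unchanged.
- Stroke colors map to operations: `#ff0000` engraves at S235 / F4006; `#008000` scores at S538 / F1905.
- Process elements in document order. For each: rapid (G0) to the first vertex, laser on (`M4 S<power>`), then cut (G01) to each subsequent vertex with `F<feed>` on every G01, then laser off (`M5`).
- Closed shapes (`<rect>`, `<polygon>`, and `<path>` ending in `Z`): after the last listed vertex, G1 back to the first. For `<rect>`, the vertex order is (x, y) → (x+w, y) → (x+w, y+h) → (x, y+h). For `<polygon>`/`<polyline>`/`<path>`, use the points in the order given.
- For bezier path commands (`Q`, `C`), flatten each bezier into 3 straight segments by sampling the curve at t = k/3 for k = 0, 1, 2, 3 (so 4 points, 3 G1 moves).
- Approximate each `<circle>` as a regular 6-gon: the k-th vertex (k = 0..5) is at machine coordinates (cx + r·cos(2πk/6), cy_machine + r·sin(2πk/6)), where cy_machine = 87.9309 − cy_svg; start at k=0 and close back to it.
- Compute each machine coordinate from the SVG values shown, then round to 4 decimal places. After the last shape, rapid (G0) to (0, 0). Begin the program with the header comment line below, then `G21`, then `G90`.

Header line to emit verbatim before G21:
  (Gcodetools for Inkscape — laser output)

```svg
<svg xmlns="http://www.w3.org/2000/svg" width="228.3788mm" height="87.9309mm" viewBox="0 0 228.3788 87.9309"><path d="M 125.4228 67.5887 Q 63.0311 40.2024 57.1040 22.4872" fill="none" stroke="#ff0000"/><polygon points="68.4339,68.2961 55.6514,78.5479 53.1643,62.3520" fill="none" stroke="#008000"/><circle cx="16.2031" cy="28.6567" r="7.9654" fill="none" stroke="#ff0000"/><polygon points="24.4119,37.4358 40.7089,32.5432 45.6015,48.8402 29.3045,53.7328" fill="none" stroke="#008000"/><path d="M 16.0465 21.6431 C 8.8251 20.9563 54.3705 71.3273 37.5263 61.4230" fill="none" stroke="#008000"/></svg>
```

1 u = 1 mm; y_m = 87.9309 − y.

[1] `<path>` quadratic bezier, #ff0000→engrave S235 F4006: (125.4228,20.3422) → (90.1022,37.5252) → (67.3292,52.5590) → (57.1040,65.4437)

[2] `<polygon>` regular polygon, #008000→score S538 F1905: (68.4339,19.6348) → (55.6514,9.3830) → (53.1643,25.5789) → (68.4339,19.6348) (closed)

[3] `<circle>` circle, #ff0000→engrave S235 F4006: (24.1685,59.2742) → (20.1858,66.1724) → (12.2204,66.1724) → (8.2377,59.2742) → (12.2204,52.3760) → (20.1858,52.3760) → (24.1685,59.2742) (closed)

[4] `<polygon>` regular polygon, #008000→score S538 F1905: (24.4119,50.4951) → (40.7089,55.3877) → (45.6015,39.0907) → (29.3045,34.1981) → (24.4119,50.4951) (closed)

[5] `<path>` cubic bezier, #008000→score S538 F1905: (16.0465,66.2878) → (22.1490,54.0788) → (37.8390,32.5719) → (37.5263,26.5079)

(Gcodetools for Inkscape — laser output)
G21
G90
G0 X125.4228 Y20.3422
M4 S235
G01 X90.1022 Y37.5252 F4006
G01 X67.3292 Y52.5590 F4006
G01 X57.1040 Y65.4437 F4006
M5
G0 X68.4339 Y19.6348
M4 S538
G01 X55.6514 Y9.3830 F1905
G01 X53.1643 Y25.5789 F1905
G01 X68.4339 Y19.6348 F1905
M5
G0 X24.1685 Y59.2742
M4 S235
G01 X20.1858 Y66.1724 F4006
G01 X12.2204 Y66.1724 F4006
G01 X8.2377 Y59.2742 F4006
G01 X12.2204 Y52.3760 F4006
G01 X20.1858 Y52.3760 F4006
G01 X24.1685 Y59.2742 F4006
M5
G0 X24.4119 Y50.4951
M4 S538
G01 X40.7089 Y55.3877 F1905
G01 X45.6015 Y39.0907 F1905
G01 X29.3045 Y34.1981 F1905
G01 X24.4119 Y50.4951 F1905
M5
G0 X16.0465 Y66.2878
M4 S538
G01 X22.1490 Y54.0788 F1905
G01 X37.8390 Y32.5719 F1905
G01 X37.5263 Y26.5079 F1905
M5
G0 X0.0000 Y0.0000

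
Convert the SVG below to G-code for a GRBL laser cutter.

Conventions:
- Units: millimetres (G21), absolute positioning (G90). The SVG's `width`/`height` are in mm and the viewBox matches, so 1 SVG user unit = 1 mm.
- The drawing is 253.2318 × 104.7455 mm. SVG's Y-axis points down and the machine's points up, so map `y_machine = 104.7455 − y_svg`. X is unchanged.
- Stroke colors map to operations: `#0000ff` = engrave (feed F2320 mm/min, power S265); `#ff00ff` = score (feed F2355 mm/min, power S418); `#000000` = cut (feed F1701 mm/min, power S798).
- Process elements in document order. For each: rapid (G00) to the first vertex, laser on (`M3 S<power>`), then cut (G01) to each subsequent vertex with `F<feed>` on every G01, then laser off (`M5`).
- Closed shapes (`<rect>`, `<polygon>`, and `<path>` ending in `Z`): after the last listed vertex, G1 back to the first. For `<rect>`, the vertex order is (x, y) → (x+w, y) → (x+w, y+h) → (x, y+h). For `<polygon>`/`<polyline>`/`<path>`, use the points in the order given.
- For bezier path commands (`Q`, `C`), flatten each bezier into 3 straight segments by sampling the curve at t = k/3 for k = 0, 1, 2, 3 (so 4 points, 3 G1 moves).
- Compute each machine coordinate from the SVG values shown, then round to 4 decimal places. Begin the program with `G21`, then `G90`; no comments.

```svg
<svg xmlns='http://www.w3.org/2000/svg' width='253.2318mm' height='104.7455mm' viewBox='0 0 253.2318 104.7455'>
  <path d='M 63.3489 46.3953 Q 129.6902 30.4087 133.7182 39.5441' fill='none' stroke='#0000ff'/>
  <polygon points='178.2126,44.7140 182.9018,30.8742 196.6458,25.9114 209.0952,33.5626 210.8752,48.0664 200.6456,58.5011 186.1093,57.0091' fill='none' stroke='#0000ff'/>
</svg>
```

G21
G90
G00 X63.3489 Y58.3502
M3 S265
G01 X100.6527 Y66.2166 F2320
G01 X124.1092 Y68.5003 F2320
G01 X133.7182 Y65.2014 F2320
M5
G00 X178.2126 Y60.0315
M3 S265
G01 X182.9018 Y73.8713 F2320
G01 X196.6458 Y78.8341 F2320
G01 X209.0952 Y71.1829 F2320
G01 X210.8752 Y56.6791 F2320
G01 X200.6456 Y46.2444 F2320
G01 X186.1093 Y47.7364 F2320
G01 X178.2126 Y60.0315 F2320
M5

viewBox `0 0 253.2318 104.7455` with mm width/height → 1 unit = 1 mm. Flip: y_m = 104.7455 − y_svg.

**Shape 1** — `<path>` quadratic bezier, stroke `#0000ff` → engrave (S265, F2320). Control points (SVG): P0=(63.3489,46.3953), P1=(129.6902,30.4087), P2=(133.7182,39.5441); sampled at t=k/3. Machine vertices: (63.3489,58.3502) → (100.6527,66.2166) → (124.1092,68.5003) → (133.7182,65.2014). Open path.

**Shape 2** — `<polygon>` regular polygon, stroke `#0000ff` → engrave (S265, F2320). Machine vertices: (178.2126,60.0315) → (182.9018,73.8713) → (196.6458,78.8341) → (209.0952,71.1829) → (210.8752,56.6791) → (200.6456,46.2444) → (186.1093,47.7364) → (178.2126,60.0315). Closed: final G1 returns to the first vertex.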